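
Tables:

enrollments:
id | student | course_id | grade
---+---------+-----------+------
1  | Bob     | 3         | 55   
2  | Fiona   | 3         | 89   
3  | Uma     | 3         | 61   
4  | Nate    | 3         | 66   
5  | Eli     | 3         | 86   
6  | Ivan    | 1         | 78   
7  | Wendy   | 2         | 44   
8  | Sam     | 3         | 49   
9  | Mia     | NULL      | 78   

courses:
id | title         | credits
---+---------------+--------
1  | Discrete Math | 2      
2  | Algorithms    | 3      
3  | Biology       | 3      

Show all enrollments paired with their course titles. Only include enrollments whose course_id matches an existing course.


INNER JOIN keeps only enrollments rows whose course_id matches an id in courses. Walk through each enrollment:
  - enrollment 1 (Bob): course_id=3 -> matches Biology
  - enrollment 2 (Fiona): course_id=3 -> matches Biology
  - enrollment 3 (Uma): course_id=3 -> matches Biology
  - enrollment 4 (Nate): course_id=3 -> matches Biology
  - enrollment 5 (Eli): course_id=3 -> matches Biology
  - enrollment 6 (Ivan): course_id=1 -> matches Discrete Math
  - enrollment 7 (Wendy): course_id=2 -> matches Algorithms
  - enrollment 8 (Sam): course_id=3 -> matches Biology
  - enrollment 9 (Mia): course_id=NULL, no match -> dropped
So 1 of 9 rows is dropped.

SQL:
SELECT a.student, b.title AS course
FROM enrollments a
INNER JOIN courses b ON a.course_id = b.id

Result:
student | course       
--------+--------------
Bob     | Biology      
Fiona   | Biology      
Uma     | Biology      
Nate    | Biology      
Eli     | Biology      
Ivan    | Discrete Math
Wendy   | Algorithms   
Sam     | Biology      


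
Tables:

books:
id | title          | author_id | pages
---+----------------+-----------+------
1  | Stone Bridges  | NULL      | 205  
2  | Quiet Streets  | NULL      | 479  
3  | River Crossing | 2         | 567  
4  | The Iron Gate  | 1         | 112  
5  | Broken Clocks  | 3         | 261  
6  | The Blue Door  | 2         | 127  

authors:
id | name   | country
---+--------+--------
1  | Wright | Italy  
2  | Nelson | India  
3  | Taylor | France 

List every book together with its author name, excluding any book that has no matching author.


INNER JOIN keeps only books rows whose author_id matches an id in authors. Walk through each book:
  - book 1 (Stone Bridges): author_id=NULL, no match -> dropped
  - book 2 (Quiet Streets): author_id=NULL, no match -> dropped
  - book 3 (River Crossing): author_id=2 -> matches Nelson
  - book 4 (The Iron Gate): author_id=1 -> matches Wright
  - book 5 (Broken Clocks): author_id=3 -> matches Taylor
  - book 6 (The Blue Door): author_id=2 -> matches Nelson
So 2 of 6 rows are dropped.

SQL:
SELECT a.title, b.name AS author
FROM books a
INNER JOIN authors b ON a.author_id = b.id

Result:
title          | author
---------------+-------
River Crossing | Nelson
The Iron Gate  | Wright
Broken Clocks  | Taylor
The Blue Door  | Nelson


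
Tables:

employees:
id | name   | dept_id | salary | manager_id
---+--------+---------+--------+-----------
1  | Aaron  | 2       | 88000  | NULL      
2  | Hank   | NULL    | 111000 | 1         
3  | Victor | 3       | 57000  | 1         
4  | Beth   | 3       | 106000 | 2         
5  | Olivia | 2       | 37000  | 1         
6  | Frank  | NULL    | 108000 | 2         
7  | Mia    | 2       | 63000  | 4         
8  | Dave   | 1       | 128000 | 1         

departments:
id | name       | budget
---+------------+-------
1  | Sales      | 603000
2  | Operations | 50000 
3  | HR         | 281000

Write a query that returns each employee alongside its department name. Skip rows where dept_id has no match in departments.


INNER JOIN keeps only employees rows whose dept_id matches an id in departments. Walk through each employee:
  - employee 1 (Aaron): dept_id=2 -> matches Operations
  - employee 2 (Hank): dept_id=NULL, no match -> dropped
  - employee 3 (Victor): dept_id=3 -> matches HR
  - employee 4 (Beth): dept_id=3 -> matches HR
  - employee 5 (Olivia): dept_id=2 -> matches Operations
  - employee 6 (Frank): dept_id=NULL, no match -> dropped
  - employee 7 (Mia): dept_id=2 -> matches Operations
  - employee 8 (Dave): dept_id=1 -> matches Sales
So 2 of 8 rows are dropped.

SQL:
SELECT a.name, b.name AS department
FROM employees a
INNER JOIN departments b ON a.dept_id = b.id

Result:
name   | department
-------+-----------
Aaron  | Operations
Victor | HR        
Beth   | HR        
Olivia | Operations
Mia    | Operations
Dave   | Sales     


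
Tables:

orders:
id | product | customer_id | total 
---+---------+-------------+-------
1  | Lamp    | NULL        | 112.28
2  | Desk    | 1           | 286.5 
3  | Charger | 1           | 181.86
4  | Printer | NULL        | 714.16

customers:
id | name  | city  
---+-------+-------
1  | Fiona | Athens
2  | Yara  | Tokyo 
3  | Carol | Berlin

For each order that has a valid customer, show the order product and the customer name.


INNER JOIN keeps only orders rows whose customer_id matches an id in customers. Walk through each order:
  - order 1 (Lamp): customer_id=NULL, no match -> dropped
  - order 2 (Desk): customer_id=1 -> matches Fiona
  - order 3 (Charger): customer_id=1 -> matches Fiona
  - order 4 (Printer): customer_id=NULL, no match -> dropped
So 2 of 4 rows are dropped.

SQL:
SELECT a.product, b.name AS customer
FROM orders a
INNER JOIN customers b ON a.customer_id = b.id

Result:
product | customer
--------+---------
Desk    | Fiona   
Charger | Fiona   


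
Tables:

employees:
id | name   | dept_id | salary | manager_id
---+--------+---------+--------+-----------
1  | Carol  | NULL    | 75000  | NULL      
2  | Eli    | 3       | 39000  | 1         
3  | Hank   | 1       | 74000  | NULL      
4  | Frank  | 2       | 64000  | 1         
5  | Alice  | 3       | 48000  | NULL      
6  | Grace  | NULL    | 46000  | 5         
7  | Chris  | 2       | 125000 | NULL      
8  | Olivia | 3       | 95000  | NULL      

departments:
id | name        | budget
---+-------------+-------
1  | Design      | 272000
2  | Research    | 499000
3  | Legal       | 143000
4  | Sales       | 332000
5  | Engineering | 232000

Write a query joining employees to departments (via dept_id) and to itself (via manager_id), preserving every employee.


Two LEFT JOINs from the same base table employees: one to departments via dept_id, one to employees itself via manager_id. Both are LEFT so every employee is preserved.
Match against departments:
  - employee 1 (Carol): dept_id=NULL, no match -> kept with NULL
  - employee 2 (Eli): dept_id=3 -> matches Legal
  - employee 3 (Hank): dept_id=1 -> matches Design
  - employee 4 (Frank): dept_id=2 -> matches Research
  - employee 5 (Alice): dept_id=3 -> matches Legal
  - employee 6 (Grace): dept_id=NULL, no match -> kept with NULL
  - employee 7 (Chris): dept_id=2 -> matches Research
  - employee 8 (Olivia): dept_id=3 -> matches Legal
Match against employees (self):
  - employee 1 (Carol): manager_id=NULL -> NULL
  - employee 2 (Eli): manager_id=1 -> Carol
  - employee 3 (Hank): manager_id=NULL -> NULL
  - employee 4 (Frank): manager_id=1 -> Carol
  - employee 5 (Alice): manager_id=NULL -> NULL
  - employee 6 (Grace): manager_id=5 -> Alice
  - employee 7 (Chris): manager_id=NULL -> NULL
  - employee 8 (Olivia): manager_id=NULL -> NULL

SQL:
SELECT a.name, b.name AS department, c.name AS manager
FROM employees a
LEFT JOIN departments b ON a.dept_id = b.id
LEFT JOIN employees c ON a.manager_id = c.id

Result:
name   | department | manager
-------+------------+--------
Carol  | NULL       | NULL   
Eli    | Legal      | Carol  
Hank   | Design     | NULL   
Frank  | Research   | Carol  
Alice  | Legal      | NULL   
Grace  | NULL       | Alice  
Chris  | Research   | NULL   
Olivia | Legal      | NULL   


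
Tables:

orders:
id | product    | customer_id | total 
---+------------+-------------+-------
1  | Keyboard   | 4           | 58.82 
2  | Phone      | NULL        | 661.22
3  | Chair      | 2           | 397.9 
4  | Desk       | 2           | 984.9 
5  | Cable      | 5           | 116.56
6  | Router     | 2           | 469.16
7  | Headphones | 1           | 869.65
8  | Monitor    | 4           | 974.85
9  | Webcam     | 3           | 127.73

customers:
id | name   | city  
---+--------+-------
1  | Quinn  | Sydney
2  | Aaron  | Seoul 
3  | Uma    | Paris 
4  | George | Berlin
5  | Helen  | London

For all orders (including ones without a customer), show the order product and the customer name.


LEFT JOIN keeps every row from orders (the left table); where customer_id has no match in customers, the customer columns become NULL. Walk through each order:
  - order 1 (Keyboard): customer_id=4 -> matches George
  - order 2 (Phone): customer_id=NULL, no match -> kept with NULL
  - order 3 (Chair): customer_id=2 -> matches Aaron
  - order 4 (Desk): customer_id=2 -> matches Aaron
  - order 5 (Cable): customer_id=5 -> matches Helen
  - order 6 (Router): customer_id=2 -> matches Aaron
  - order 7 (Headphones): customer_id=1 -> matches Quinn
  - order 8 (Monitor): customer_id=4 -> matches George
  - order 9 (Webcam): customer_id=3 -> matches Uma
All 9 rows appear; 1 has NULL customer.

SQL:
SELECT a.product, b.name AS customer
FROM orders a
LEFT JOIN customers b ON a.customer_id = b.id

Result:
product    | customer
-----------+---------
Keyboard   | George  
Phone      | NULL    
Chair      | Aaron   
Desk       | Aaron   
Cable      | Helen   
Router     | Aaron   
Headphones | Quinn   
Monitor    | George  
Webcam     | Uma     


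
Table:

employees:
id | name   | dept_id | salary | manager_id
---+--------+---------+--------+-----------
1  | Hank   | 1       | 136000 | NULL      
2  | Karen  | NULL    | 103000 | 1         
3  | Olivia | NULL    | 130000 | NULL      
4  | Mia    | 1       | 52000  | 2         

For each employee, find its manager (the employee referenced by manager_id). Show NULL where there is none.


This is a self-join: employees is joined to a second copy of itself, matching each row's manager_id to another row's id. Use LEFT JOIN so rows with manager_id=NULL are kept.
  - employee 1 (Hank): manager_id=NULL -> NULL
  - employee 2 (Karen): manager_id=1 -> Hank
  - employee 3 (Olivia): manager_id=NULL -> NULL
  - employee 4 (Mia): manager_id=2 -> Karen

SQL:
SELECT a.name AS item, b.name AS manager
FROM employees a
LEFT JOIN employees b ON a.manager_id = b.id

Result:
item   | manager
-------+--------
Hank   | NULL   
Karen  | Hank   
Olivia | NULL   
Mia    | Karen  


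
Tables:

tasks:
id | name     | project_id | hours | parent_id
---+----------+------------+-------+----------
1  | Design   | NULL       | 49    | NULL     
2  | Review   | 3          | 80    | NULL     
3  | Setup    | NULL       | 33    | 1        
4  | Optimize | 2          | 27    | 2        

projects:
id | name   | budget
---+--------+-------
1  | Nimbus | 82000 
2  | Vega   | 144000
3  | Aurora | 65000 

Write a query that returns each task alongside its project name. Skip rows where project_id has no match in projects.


INNER JOIN keeps only tasks rows whose project_id matches an id in projects. Walk through each task:
  - task 1 (Design): project_id=NULL, no match -> dropped
  - task 2 (Review): project_id=3 -> matches Aurora
  - task 3 (Setup): project_id=NULL, no match -> dropped
  - task 4 (Optimize): project_id=2 -> matches Vega
So 2 of 4 rows are dropped.

SQL:
SELECT a.name, b.name AS project
FROM tasks a
INNER JOIN projects b ON a.project_id = b.id

Result:
name     | project
---------+--------
Review   | Aurora 
Optimize | Vega   


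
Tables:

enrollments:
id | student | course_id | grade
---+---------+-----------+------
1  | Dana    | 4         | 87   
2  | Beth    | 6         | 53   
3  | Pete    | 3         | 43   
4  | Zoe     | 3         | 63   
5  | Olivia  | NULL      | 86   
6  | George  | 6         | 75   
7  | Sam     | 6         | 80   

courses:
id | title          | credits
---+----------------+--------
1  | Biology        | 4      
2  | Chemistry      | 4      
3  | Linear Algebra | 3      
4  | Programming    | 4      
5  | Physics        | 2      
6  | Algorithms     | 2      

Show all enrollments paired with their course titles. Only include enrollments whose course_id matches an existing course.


INNER JOIN keeps only enrollments rows whose course_id matches an id in courses. Walk through each enrollment:
  - enrollment 1 (Dana): course_id=4 -> matches Programming
  - enrollment 2 (Beth): course_id=6 -> matches Algorithms
  - enrollment 3 (Pete): course_id=3 -> matches Linear Algebra
  - enrollment 4 (Zoe): course_id=3 -> matches Linear Algebra
  - enrollment 5 (Olivia): course_id=NULL, no match -> dropped
  - enrollment 6 (George): course_id=6 -> matches Algorithms
  - enrollment 7 (Sam): course_id=6 -> matches Algorithms
So 1 of 7 rows is dropped.

SQL:
SELECT a.student, b.title AS course
FROM enrollments a
INNER JOIN courses b ON a.course_id = b.id

Result:
student | course        
--------+---------------
Dana    | Programming   
Beth    | Algorithms    
Pete    | Linear Algebra
Zoe     | Linear Algebra
George  | Algorithms    
Sam     | Algorithms    


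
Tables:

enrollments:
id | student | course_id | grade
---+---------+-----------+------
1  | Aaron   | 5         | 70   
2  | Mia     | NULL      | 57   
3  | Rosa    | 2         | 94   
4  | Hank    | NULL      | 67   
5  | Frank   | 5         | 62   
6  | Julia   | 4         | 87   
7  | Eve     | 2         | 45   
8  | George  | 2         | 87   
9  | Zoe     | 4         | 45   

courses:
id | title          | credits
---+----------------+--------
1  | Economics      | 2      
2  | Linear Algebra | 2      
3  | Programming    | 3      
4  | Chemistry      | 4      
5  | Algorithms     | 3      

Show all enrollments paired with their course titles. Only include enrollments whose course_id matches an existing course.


INNER JOIN keeps only enrollments rows whose course_id matches an id in courses. Walk through each enrollment:
  - enrollment 1 (Aaron): course_id=5 -> matches Algorithms
  - enrollment 2 (Mia): course_id=NULL, no match -> dropped
  - enrollment 3 (Rosa): course_id=2 -> matches Linear Algebra
  - enrollment 4 (Hank): course_id=NULL, no match -> dropped
  - enrollment 5 (Frank): course_id=5 -> matches Algorithms
  - enrollment 6 (Julia): course_id=4 -> matches Chemistry
  - enrollment 7 (Eve): course_id=2 -> matches Linear Algebra
  - enrollment 8 (George): course_id=2 -> matches Linear Algebra
  - enrollment 9 (Zoe): course_id=4 -> matches Chemistry
So 2 of 9 rows are dropped.

SQL:
SELECT a.student, b.title AS course
FROM enrollments a
INNER JOIN courses b ON a.course_id = b.id

Result:
student | course        
--------+---------------
Aaron   | Algorithms    
Rosa    | Linear Algebra
Frank   | Algorithms    
Julia   | Chemistry     
Eve     | Linear Algebra
George  | Linear Algebra
Zoe     | Chemistry     


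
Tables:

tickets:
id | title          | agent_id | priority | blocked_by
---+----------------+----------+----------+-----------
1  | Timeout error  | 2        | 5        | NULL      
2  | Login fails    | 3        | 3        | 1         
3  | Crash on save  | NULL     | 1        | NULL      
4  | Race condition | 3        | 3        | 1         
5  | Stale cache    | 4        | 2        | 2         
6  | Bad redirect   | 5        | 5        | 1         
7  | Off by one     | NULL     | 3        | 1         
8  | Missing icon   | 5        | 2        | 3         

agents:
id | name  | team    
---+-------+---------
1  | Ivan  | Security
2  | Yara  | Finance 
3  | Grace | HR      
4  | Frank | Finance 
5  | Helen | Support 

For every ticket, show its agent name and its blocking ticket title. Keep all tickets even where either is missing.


Two LEFT JOINs from the same base table tickets: one to agents via agent_id, one to tickets itself via blocked_by. Both are LEFT so every ticket is preserved.
Match against agents:
  - ticket 1 (Timeout error): agent_id=2 -> matches Yara
  - ticket 2 (Login fails): agent_id=3 -> matches Grace
  - ticket 3 (Crash on save): agent_id=NULL, no match -> kept with NULL
  - ticket 4 (Race condition): agent_id=3 -> matches Grace
  - ticket 5 (Stale cache): agent_id=4 -> matches Frank
  - ticket 6 (Bad redirect): agent_id=5 -> matches Helen
  - ticket 7 (Off by one): agent_id=NULL, no match -> kept with NULL
  - ticket 8 (Missing icon): agent_id=5 -> matches Helen
Match against tickets (self):
  - ticket 1 (Timeout error): blocked_by=NULL -> NULL
  - ticket 2 (Login fails): blocked_by=1 -> Timeout error
  - ticket 3 (Crash on save): blocked_by=NULL -> NULL
  - ticket 4 (Race condition): blocked_by=1 -> Timeout error
  - ticket 5 (Stale cache): blocked_by=2 -> Login fails
  - ticket 6 (Bad redirect): blocked_by=1 -> Timeout error
  - ticket 7 (Off by one): blocked_by=1 -> Timeout error
  - ticket 8 (Missing icon): blocked_by=3 -> Crash on save

SQL:
SELECT a.title, b.name AS agent, c.title AS blocked_by
FROM tickets a
LEFT JOIN agents b ON a.agent_id = b.id
LEFT JOIN tickets c ON a.blocked_by = c.id

Result:
title          | agent | blocked_by   
---------------+-------+--------------
Timeout error  | Yara  | NULL         
Login fails    | Grace | Timeout error
Crash on save  | NULL  | NULL         
Race condition | Grace | Timeout error
Stale cache    | Frank | Login fails  
Bad redirect   | Helen | Timeout error
Off by one     | NULL  | Timeout error
Missing icon   | Helen | Crash on save


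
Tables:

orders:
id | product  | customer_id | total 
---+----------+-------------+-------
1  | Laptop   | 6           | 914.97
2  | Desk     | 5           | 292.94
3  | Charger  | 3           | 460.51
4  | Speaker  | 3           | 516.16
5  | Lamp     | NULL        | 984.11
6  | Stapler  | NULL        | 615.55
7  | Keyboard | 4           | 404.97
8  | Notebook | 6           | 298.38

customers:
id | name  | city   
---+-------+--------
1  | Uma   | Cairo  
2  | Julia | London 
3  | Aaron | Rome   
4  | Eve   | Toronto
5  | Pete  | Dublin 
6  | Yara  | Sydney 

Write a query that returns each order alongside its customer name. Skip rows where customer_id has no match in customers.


INNER JOIN keeps only orders rows whose customer_id matches an id in customers. Walk through each order:
  - order 1 (Laptop): customer_id=6 -> matches Yara
  - order 2 (Desk): customer_id=5 -> matches Pete
  - order 3 (Charger): customer_id=3 -> matches Aaron
  - order 4 (Speaker): customer_id=3 -> matches Aaron
  - order 5 (Lamp): customer_id=NULL, no match -> dropped
  - order 6 (Stapler): customer_id=NULL, no match -> dropped
  - order 7 (Keyboard): customer_id=4 -> matches Eve
  - order 8 (Notebook): customer_id=6 -> matches Yara
So 2 of 8 rows are dropped.

SQL:
SELECT a.product, b.name AS customer
FROM orders a
INNER JOIN customers b ON a.customer_id = b.id

Result:
product  | customer
---------+---------
Laptop   | Yara    
Desk     | Pete    
Charger  | Aaron   
Speaker  | Aaron   
Keyboard | Eve     
Notebook | Yara    


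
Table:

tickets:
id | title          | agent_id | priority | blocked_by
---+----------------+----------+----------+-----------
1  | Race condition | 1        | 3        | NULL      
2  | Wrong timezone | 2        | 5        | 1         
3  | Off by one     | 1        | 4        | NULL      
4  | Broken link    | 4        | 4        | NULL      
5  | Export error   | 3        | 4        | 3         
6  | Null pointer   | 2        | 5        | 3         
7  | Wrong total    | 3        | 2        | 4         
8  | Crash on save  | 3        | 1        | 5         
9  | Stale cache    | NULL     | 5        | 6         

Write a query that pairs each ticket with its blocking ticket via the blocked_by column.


This is a self-join: tickets is joined to a second copy of itself, matching each row's blocked_by to another row's id. Use LEFT JOIN so rows with blocked_by=NULL are kept.
  - ticket 1 (Race condition): blocked_by=NULL -> NULL
  - ticket 2 (Wrong timezone): blocked_by=1 -> Race condition
  - ticket 3 (Off by one): blocked_by=NULL -> NULL
  - ticket 4 (Broken link): blocked_by=NULL -> NULL
  - ticket 5 (Export error): blocked_by=3 -> Off by one
  - ticket 6 (Null pointer): blocked_by=3 -> Off by one
  - ticket 7 (Wrong total): blocked_by=4 -> Broken link
  - ticket 8 (Crash on save): blocked_by=5 -> Export error
  - ticket 9 (Stale cache): blocked_by=6 -> Null pointer

SQL:
SELECT a.title AS item, b.title AS blocked_by
FROM tickets a
LEFT JOIN tickets b ON a.blocked_by = b.id

Result:
item           | blocked_by    
---------------+---------------
Race condition | NULL          
Wrong timezone | Race condition
Off by one     | NULL          
Broken link    | NULL          
Export error   | Off by one    
Null pointer   | Off by one    
Wrong total    | Broken link   
Crash on save  | Export error  
Stale cache    | Null pointer  


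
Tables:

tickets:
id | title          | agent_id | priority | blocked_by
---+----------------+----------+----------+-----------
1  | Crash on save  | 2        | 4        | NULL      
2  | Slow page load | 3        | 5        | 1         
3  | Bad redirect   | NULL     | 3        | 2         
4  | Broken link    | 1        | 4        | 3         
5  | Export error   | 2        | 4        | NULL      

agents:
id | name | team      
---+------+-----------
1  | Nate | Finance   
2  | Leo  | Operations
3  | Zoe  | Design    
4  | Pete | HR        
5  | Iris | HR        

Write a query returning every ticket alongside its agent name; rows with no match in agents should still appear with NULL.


LEFT JOIN keeps every row from tickets (the left table); where agent_id has no match in agents, the agent columns become NULL. Walk through each ticket:
  - ticket 1 (Crash on save): agent_id=2 -> matches Leo
  - ticket 2 (Slow page load): agent_id=3 -> matches Zoe
  - ticket 3 (Bad redirect): agent_id=NULL, no match -> kept with NULL
  - ticket 4 (Broken link): agent_id=1 -> matches Nate
  - ticket 5 (Export error): agent_id=2 -> matches Leo
All 5 rows appear; 1 has NULL agent.

SQL:
SELECT a.title, b.name AS agent
FROM tickets a
LEFT JOIN agents b ON a.agent_id = b.id

Result:
title          | agent
---------------+------
Crash on save  | Leo  
Slow page load | Zoe  
Bad redirect   | NULL 
Broken link    | Nate 
Export error   | Leo  


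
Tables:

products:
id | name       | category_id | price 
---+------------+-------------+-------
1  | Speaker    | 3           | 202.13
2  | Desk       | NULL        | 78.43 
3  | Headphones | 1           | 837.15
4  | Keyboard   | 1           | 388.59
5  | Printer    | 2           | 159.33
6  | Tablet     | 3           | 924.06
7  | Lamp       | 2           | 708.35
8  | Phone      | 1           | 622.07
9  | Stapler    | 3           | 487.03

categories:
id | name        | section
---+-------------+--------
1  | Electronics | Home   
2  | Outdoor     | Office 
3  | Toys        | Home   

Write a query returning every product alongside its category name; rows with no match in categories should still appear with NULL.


LEFT JOIN keeps every row from products (the left table); where category_id has no match in categories, the category columns become NULL. Walk through each product:
  - product 1 (Speaker): category_id=3 -> matches Toys
  - product 2 (Desk): category_id=NULL, no match -> kept with NULL
  - product 3 (Headphones): category_id=1 -> matches Electronics
  - product 4 (Keyboard): category_id=1 -> matches Electronics
  - product 5 (Printer): category_id=2 -> matches Outdoor
  - product 6 (Tablet): category_id=3 -> matches Toys
  - product 7 (Lamp): category_id=2 -> matches Outdoor
  - product 8 (Phone): category_id=1 -> matches Electronics
  - product 9 (Stapler): category_id=3 -> matches Toys
All 9 rows appear; 1 has NULL category.

SQL:
SELECT a.name, b.name AS category
FROM products a
LEFT JOIN categories b ON a.category_id = b.id

Result:
name       | category   
-----------+------------
Speaker    | Toys       
Desk       | NULL       
Headphones | Electronics
Keyboard   | Electronics
Printer    | Outdoor    
Tablet     | Toys       
Lamp       | Outdoor    
Phone      | Electronics
Stapler    | Toys       


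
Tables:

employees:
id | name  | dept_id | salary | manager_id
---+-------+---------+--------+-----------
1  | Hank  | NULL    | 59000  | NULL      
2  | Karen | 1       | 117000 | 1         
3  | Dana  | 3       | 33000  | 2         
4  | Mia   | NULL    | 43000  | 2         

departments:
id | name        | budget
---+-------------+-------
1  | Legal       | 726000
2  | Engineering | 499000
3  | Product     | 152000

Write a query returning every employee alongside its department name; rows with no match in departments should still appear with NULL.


LEFT JOIN keeps every row from employees (the left table); where dept_id has no match in departments, the department columns become NULL. Walk through each employee:
  - employee 1 (Hank): dept_id=NULL, no match -> kept with NULL
  - employee 2 (Karen): dept_id=1 -> matches Legal
  - employee 3 (Dana): dept_id=3 -> matches Product
  - employee 4 (Mia): dept_id=NULL, no match -> kept with NULL
All 4 rows appear; 2 have NULL department.

SQL:
SELECT a.name, b.name AS department
FROM employees a
LEFT JOIN departments b ON a.dept_id = b.id

Result:
name  | department
------+-----------
Hank  | NULL      
Karen | Legal     
Dana  | Product   
Mia   | NULL      


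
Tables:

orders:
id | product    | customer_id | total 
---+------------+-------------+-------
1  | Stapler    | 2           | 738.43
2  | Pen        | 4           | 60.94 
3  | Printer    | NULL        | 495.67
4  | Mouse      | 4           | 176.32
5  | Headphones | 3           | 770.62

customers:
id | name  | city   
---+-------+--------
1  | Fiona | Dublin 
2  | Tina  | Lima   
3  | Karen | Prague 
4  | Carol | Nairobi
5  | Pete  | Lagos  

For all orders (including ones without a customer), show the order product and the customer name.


LEFT JOIN keeps every row from orders (the left table); where customer_id has no match in customers, the customer columns become NULL. Walk through each order:
  - order 1 (Stapler): customer_id=2 -> matches Tina
  - order 2 (Pen): customer_id=4 -> matches Carol
  - order 3 (Printer): customer_id=NULL, no match -> kept with NULL
  - order 4 (Mouse): customer_id=4 -> matches Carol
  - order 5 (Headphones): customer_id=3 -> matches Karen
All 5 rows appear; 1 has NULL customer.

SQL:
SELECT a.product, b.name AS customer
FROM orders a
LEFT JOIN customers b ON a.customer_id = b.id

Result:
product    | customer
-----------+---------
Stapler    | Tina    
Pen        | Carol   
Printer    | NULL    
Mouse      | Carol   
Headphones | Karen   


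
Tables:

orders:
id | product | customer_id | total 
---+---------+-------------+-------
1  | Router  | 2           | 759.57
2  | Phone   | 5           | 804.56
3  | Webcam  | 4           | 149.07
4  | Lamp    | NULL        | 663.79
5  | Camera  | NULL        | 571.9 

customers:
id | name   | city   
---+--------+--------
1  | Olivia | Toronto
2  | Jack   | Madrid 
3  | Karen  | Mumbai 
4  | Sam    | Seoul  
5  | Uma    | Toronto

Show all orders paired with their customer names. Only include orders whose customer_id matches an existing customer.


INNER JOIN keeps only orders rows whose customer_id matches an id in customers. Walk through each order:
  - order 1 (Router): customer_id=2 -> matches Jack
  - order 2 (Phone): customer_id=5 -> matches Uma
  - order 3 (Webcam): customer_id=4 -> matches Sam
  - order 4 (Lamp): customer_id=NULL, no match -> dropped
  - order 5 (Camera): customer_id=NULL, no match -> dropped
So 2 of 5 rows are dropped.

SQL:
SELECT a.product, b.name AS customer
FROM orders a
INNER JOIN customers b ON a.customer_id = b.id

Result:
product | customer
--------+---------
Router  | Jack    
Phone   | Uma     
Webcam  | Sam     


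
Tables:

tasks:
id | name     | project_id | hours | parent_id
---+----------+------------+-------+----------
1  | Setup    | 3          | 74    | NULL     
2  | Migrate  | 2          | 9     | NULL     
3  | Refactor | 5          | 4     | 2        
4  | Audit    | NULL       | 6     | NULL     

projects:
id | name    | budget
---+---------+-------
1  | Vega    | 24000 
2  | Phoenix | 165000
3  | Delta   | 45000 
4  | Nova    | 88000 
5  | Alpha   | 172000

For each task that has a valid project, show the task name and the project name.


INNER JOIN keeps only tasks rows whose project_id matches an id in projects. Walk through each task:
  - task 1 (Setup): project_id=3 -> matches Delta
  - task 2 (Migrate): project_id=2 -> matches Phoenix
  - task 3 (Refactor): project_id=5 -> matches Alpha
  - task 4 (Audit): project_id=NULL, no match -> dropped
So 1 of 4 rows is dropped.

SQL:
SELECT a.name, b.name AS project
FROM tasks a
INNER JOIN projects b ON a.project_id = b.id

Result:
name     | project
---------+--------
Setup    | Delta  
Migrate  | Phoenix
Refactor | Alpha  


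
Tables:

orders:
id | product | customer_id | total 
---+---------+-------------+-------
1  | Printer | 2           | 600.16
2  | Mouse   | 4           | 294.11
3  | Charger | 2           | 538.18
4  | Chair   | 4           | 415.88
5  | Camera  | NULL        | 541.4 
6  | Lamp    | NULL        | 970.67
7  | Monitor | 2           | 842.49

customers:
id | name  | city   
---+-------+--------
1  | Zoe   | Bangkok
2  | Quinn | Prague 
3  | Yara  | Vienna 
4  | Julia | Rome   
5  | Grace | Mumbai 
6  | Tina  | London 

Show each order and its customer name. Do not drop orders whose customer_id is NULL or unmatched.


LEFT JOIN keeps every row from orders (the left table); where customer_id has no match in customers, the customer columns become NULL. Walk through each order:
  - order 1 (Printer): customer_id=2 -> matches Quinn
  - order 2 (Mouse): customer_id=4 -> matches Julia
  - order 3 (Charger): customer_id=2 -> matches Quinn
  - order 4 (Chair): customer_id=4 -> matches Julia
  - order 5 (Camera): customer_id=NULL, no match -> kept with NULL
  - order 6 (Lamp): customer_id=NULL, no match -> kept with NULL
  - order 7 (Monitor): customer_id=2 -> matches Quinn
All 7 rows appear; 2 have NULL customer.

SQL:
SELECT a.product, b.name AS customer
FROM orders a
LEFT JOIN customers b ON a.customer_id = b.id

Result:
product | customer
--------+---------
Printer | Quinn   
Mouse   | Julia   
Charger | Quinn   
Chair   | Julia   
Camera  | NULL    
Lamp    | NULL    
Monitor | Quinn   


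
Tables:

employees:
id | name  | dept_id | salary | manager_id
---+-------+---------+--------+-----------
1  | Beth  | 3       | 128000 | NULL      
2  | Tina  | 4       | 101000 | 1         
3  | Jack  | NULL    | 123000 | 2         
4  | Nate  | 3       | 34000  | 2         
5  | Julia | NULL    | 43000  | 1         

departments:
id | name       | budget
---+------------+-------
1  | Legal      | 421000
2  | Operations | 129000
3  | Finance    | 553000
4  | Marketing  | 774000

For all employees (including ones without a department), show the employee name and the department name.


LEFT JOIN keeps every row from employees (the left table); where dept_id has no match in departments, the department columns become NULL. Walk through each employee:
  - employee 1 (Beth): dept_id=3 -> matches Finance
  - employee 2 (Tina): dept_id=4 -> matches Marketing
  - employee 3 (Jack): dept_id=NULL, no match -> kept with NULL
  - employee 4 (Nate): dept_id=3 -> matches Finance
  - employee 5 (Julia): dept_id=NULL, no match -> kept with NULL
All 5 rows appear; 2 have NULL department.

SQL:
SELECT a.name, b.name AS department
FROM employees a
LEFT JOIN departments b ON a.dept_id = b.id

Result:
name  | department
------+-----------
Beth  | Finance   
Tina  | Marketing 
Jack  | NULL      
Nate  | Finance   
Julia | NULL      


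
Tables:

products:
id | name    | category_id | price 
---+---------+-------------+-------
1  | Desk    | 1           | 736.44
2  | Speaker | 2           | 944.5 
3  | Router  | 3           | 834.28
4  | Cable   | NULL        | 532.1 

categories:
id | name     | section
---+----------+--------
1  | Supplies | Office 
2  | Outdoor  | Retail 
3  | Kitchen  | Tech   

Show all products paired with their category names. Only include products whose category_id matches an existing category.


INNER JOIN keeps only products rows whose category_id matches an id in categories. Walk through each product:
  - product 1 (Desk): category_id=1 -> matches Supplies
  - product 2 (Speaker): category_id=2 -> matches Outdoor
  - product 3 (Router): category_id=3 -> matches Kitchen
  - product 4 (Cable): category_id=NULL, no match -> dropped
So 1 of 4 rows is dropped.

SQL:
SELECT a.name, b.name AS category
FROM products a
INNER JOIN categories b ON a.category_id = b.id

Result:
name    | category
--------+---------
Desk    | Supplies
Speaker | Outdoor 
Router  | Kitchen 


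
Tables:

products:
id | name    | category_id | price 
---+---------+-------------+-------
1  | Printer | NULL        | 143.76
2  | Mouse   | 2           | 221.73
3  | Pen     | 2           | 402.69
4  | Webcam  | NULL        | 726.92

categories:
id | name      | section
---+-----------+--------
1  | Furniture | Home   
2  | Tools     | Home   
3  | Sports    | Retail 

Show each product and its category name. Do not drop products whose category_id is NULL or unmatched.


LEFT JOIN keeps every row from products (the left table); where category_id has no match in categories, the category columns become NULL. Walk through each product:
  - product 1 (Printer): category_id=NULL, no match -> kept with NULL
  - product 2 (Mouse): category_id=2 -> matches Tools
  - product 3 (Pen): category_id=2 -> matches Tools
  - product 4 (Webcam): category_id=NULL, no match -> kept with NULL
All 4 rows appear; 2 have NULL category.

SQL:
SELECT a.name, b.name AS category
FROM products a
LEFT JOIN categories b ON a.category_id = b.id

Result:
name    | category
--------+---------
Printer | NULL    
Mouse   | Tools   
Pen     | Tools   
Webcam  | NULL    


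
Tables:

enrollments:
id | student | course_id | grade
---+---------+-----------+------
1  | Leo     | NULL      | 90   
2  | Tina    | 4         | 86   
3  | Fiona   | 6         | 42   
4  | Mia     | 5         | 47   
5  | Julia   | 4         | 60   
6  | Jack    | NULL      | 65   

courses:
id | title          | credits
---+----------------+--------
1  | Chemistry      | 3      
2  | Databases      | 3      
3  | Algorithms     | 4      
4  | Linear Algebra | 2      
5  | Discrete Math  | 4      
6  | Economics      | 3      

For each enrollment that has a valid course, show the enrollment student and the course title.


INNER JOIN keeps only enrollments rows whose course_id matches an id in courses. Walk through each enrollment:
  - enrollment 1 (Leo): course_id=NULL, no match -> dropped
  - enrollment 2 (Tina): course_id=4 -> matches Linear Algebra
  - enrollment 3 (Fiona): course_id=6 -> matches Economics
  - enrollment 4 (Mia): course_id=5 -> matches Discrete Math
  - enrollment 5 (Julia): course_id=4 -> matches Linear Algebra
  - enrollment 6 (Jack): course_id=NULL, no match -> dropped
So 2 of 6 rows are dropped.

SQL:
SELECT a.student, b.title AS course
FROM enrollments a
INNER JOIN courses b ON a.course_id = b.id

Result:
student | course        
--------+---------------
Tina    | Linear Algebra
Fiona   | Economics     
Mia     | Discrete Math 
Julia   | Linear Algebra


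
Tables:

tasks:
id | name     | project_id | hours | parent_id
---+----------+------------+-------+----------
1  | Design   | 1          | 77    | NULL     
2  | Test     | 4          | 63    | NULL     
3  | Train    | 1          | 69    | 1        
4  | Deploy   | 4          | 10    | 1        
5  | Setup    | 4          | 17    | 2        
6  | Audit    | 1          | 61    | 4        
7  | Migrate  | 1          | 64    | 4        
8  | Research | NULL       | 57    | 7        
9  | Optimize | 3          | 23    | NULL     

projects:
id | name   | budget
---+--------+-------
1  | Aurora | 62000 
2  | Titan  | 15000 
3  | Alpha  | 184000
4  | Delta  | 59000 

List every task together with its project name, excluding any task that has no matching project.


INNER JOIN keeps only tasks rows whose project_id matches an id in projects. Walk through each task:
  - task 1 (Design): project_id=1 -> matches Aurora
  - task 2 (Test): project_id=4 -> matches Delta
  - task 3 (Train): project_id=1 -> matches Aurora
  - task 4 (Deploy): project_id=4 -> matches Delta
  - task 5 (Setup): project_id=4 -> matches Delta
  - task 6 (Audit): project_id=1 -> matches Aurora
  - task 7 (Migrate): project_id=1 -> matches Aurora
  - task 8 (Research): project_id=NULL, no match -> dropped
  - task 9 (Optimize): project_id=3 -> matches Alpha
So 1 of 9 rows is dropped.

SQL:
SELECT a.name, b.name AS project
FROM tasks a
INNER JOIN projects b ON a.project_id = b.id

Result:
name     | project
---------+--------
Design   | Aurora 
Test     | Delta  
Train    | Aurora 
Deploy   | Delta  
Setup    | Delta  
Audit    | Aurora 
Migrate  | Aurora 
Optimize | Alpha  


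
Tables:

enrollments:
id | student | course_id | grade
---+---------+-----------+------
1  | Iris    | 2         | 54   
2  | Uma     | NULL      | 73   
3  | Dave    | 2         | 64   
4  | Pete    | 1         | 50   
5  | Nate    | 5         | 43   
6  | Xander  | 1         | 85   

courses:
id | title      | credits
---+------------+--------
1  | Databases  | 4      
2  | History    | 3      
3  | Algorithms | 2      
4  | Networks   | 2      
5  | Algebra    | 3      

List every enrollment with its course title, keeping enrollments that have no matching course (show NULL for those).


LEFT JOIN keeps every row from enrollments (the left table); where course_id has no match in courses, the course columns become NULL. Walk through each enrollment:
  - enrollment 1 (Iris): course_id=2 -> matches History
  - enrollment 2 (Uma): course_id=NULL, no match -> kept with NULL
  - enrollment 3 (Dave): course_id=2 -> matches History
  - enrollment 4 (Pete): course_id=1 -> matches Databases
  - enrollment 5 (Nate): course_id=5 -> matches Algebra
  - enrollment 6 (Xander): course_id=1 -> matches Databases
All 6 rows appear; 1 has NULL course.

SQL:
SELECT a.student, b.title AS course
FROM enrollments a
LEFT JOIN courses b ON a.course_id = b.id

Result:
student | course   
--------+----------
Iris    | History  
Uma     | NULL     
Dave    | History  
Pete    | Databases
Nate    | Algebra  
Xander  | Databases


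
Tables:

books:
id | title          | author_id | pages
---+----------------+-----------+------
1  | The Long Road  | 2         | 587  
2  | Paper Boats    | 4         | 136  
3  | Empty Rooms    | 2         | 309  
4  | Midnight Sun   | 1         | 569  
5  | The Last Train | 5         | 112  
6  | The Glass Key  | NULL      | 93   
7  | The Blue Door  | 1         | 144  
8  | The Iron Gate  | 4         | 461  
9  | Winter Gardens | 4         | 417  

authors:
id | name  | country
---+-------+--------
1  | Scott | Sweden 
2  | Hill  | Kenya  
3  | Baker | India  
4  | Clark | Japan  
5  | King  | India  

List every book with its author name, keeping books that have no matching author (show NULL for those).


LEFT JOIN keeps every row from books (the left table); where author_id has no match in authors, the author columns become NULL. Walk through each book:
  - book 1 (The Long Road): author_id=2 -> matches Hill
  - book 2 (Paper Boats): author_id=4 -> matches Clark
  - book 3 (Empty Rooms): author_id=2 -> matches Hill
  - book 4 (Midnight Sun): author_id=1 -> matches Scott
  - book 5 (The Last Train): author_id=5 -> matches King
  - book 6 (The Glass Key): author_id=NULL, no match -> kept with NULL
  - book 7 (The Blue Door): author_id=1 -> matches Scott
  - book 8 (The Iron Gate): author_id=4 -> matches Clark
  - book 9 (Winter Gardens): author_id=4 -> matches Clark
All 9 rows appear; 1 has NULL author.

SQL:
SELECT a.title, b.name AS author
FROM books a
LEFT JOIN authors b ON a.author_id = b.id

Result:
title          | author
---------------+-------
The Long Road  | Hill  
Paper Boats    | Clark 
Empty Rooms    | Hill  
Midnight Sun   | Scott 
The Last Train | King  
The Glass Key  | NULL  
The Blue Door  | Scott 
The Iron Gate  | Clark 
Winter Gardens | Clark 


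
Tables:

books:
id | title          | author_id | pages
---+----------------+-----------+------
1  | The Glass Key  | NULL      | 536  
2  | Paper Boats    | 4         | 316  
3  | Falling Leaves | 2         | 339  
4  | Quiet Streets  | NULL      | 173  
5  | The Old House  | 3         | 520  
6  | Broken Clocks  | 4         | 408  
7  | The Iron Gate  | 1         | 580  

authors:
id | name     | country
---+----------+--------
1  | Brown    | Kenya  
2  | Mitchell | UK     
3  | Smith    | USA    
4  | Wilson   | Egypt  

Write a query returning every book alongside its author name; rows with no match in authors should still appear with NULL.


LEFT JOIN keeps every row from books (the left table); where author_id has no match in authors, the author columns become NULL. Walk through each book:
  - book 1 (The Glass Key): author_id=NULL, no match -> kept with NULL
  - book 2 (Paper Boats): author_id=4 -> matches Wilson
  - book 3 (Falling Leaves): author_id=2 -> matches Mitchell
  - book 4 (Quiet Streets): author_id=NULL, no match -> kept with NULL
  - book 5 (The Old House): author_id=3 -> matches Smith
  - book 6 (Broken Clocks): author_id=4 -> matches Wilson
  - book 7 (The Iron Gate): author_id=1 -> matches Brown
All 7 rows appear; 2 have NULL author.

SQL:
SELECT a.title, b.name AS author
FROM books a
LEFT JOIN authors b ON a.author_id = b.id

Result:
title          | author  
---------------+---------
The Glass Key  | NULL    
Paper Boats    | Wilson  
Falling Leaves | Mitchell
Quiet Streets  | NULL    
The Old House  | Smith   
Broken Clocks  | Wilson  
The Iron Gate  | Brown   
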